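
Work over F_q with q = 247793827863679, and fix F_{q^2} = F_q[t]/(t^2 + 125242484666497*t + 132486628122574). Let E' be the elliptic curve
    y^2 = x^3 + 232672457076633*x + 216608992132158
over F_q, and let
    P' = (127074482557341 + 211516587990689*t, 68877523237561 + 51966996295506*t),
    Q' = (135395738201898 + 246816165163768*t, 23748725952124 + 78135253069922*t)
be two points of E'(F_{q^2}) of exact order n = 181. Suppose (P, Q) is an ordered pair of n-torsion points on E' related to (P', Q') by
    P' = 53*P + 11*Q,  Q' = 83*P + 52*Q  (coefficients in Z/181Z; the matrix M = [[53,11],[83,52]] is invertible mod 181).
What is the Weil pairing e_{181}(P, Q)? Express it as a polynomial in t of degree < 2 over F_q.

214037322216659 + 191653328338516*t

e_{181} is bilinear + alternating on E[181], so e_{181}(53*P + 11*Q, 83*P + 52*Q) = e_{181}(P,Q)^(53*52-11*83).
Hence e(P,Q) = e(P',Q')^{11} where 11 = 33^{-1} mod 181.
Double-and-add over 10110101: 8-1 doublings, 5-1 additions; each step l_{T,T}/v_{2T} or l_{T,P'}/v at Q'+S for random S.
The quotient is 117216420797285 + 7667550921366*t.
Finally e_{181}(P,Q) = 214037322216659 + 191653328338516*t.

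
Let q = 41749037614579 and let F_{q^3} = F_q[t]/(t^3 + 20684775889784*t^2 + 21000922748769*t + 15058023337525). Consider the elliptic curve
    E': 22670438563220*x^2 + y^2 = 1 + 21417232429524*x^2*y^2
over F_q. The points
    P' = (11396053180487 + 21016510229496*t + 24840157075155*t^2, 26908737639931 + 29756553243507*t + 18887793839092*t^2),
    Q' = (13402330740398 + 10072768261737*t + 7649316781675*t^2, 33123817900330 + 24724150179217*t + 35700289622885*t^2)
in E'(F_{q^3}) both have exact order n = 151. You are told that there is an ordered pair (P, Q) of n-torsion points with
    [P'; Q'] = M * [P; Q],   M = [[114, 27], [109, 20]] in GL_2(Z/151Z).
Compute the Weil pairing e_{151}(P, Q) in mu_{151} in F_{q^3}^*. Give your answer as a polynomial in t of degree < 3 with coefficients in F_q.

28453683167510 + 14803981782288*t + 18145917927630*t^2

Alternating bilinearity on E[151] (values in mu_{151} in F_{41749037614579^3}) gives e(P',Q') = e(P,Q)^det(M).
Inverting 92 mod 151: 87. Thus e_{151}(P,Q) = e(P',Q')^{87}.
Map (x,y)_Ed via u=(1+y)/(1-y), v=(1+y)/((1-y)x) to Montgomery A=35546975151048,B=4449529825260; then to (a',b')=(19029378404987,23070671753930).
Run Miller on y^2=x^3+19029378404987*x+23070671753930 over F_{41749037614579}: ladder 10010111 (8 bits); e = f_P(D_Q)/f_Q(D_P).
So e_{151}(P',Q') = 6448981183694 + 33285075361454*t + 11157771233049*t^2.
Raise to 87: e(P,Q) = 28453683167510 + 14803981782288*t + 18145917927630*t^2 in mu_{151}.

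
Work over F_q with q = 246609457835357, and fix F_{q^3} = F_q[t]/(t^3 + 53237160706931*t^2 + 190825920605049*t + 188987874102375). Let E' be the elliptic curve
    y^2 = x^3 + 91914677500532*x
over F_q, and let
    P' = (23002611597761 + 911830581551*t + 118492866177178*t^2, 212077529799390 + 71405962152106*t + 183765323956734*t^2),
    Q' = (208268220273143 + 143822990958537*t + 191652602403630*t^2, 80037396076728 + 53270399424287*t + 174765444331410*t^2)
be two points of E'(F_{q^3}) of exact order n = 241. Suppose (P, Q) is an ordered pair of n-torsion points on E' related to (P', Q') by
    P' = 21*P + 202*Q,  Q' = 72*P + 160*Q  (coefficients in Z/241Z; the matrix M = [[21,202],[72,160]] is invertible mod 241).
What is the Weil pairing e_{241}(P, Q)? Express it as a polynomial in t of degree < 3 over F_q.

e_{241}(aP+bQ,cP+dQ) = e_{241}(P,Q)^(ad-bc); with (a,b,c,d)=(21,202,72,160) this gives the det-241 law.
So e_{241}(P,Q) = e_{241}(P',Q')^{150}, since 143*150 = 1 mod 241.
Build f_{241,P'} and f_{241,Q'} via the 8-bit ladder of 241=11110001_2; evaluate at shifted divisors; quotient in F_{246609457835357^3}.
So e_{241}(P',Q') = 243035666042062 + 68003325625848*t + 24159738284223*t^2.
Raise to 150: e(P,Q) = 167297755741040 + 136672958397029*t + 4277825503140*t^2 in mu_{241}.

167297755741040 + 136672958397029*t + 4277825503140*t^2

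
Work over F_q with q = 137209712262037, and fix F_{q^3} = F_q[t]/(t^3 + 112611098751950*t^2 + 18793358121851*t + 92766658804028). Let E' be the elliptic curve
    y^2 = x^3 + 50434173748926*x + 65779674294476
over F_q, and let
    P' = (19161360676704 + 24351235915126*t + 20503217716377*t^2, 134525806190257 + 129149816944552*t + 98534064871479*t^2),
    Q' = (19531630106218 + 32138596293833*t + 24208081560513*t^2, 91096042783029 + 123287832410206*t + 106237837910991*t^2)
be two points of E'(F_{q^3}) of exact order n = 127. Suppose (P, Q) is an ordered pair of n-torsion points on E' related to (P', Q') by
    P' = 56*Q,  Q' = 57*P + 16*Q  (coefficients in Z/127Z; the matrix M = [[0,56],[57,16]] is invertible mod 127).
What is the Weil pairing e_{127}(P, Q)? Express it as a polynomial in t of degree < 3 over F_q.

48942980250107 + 192003568091*t + 131347264746387*t^2

Alternating bilinearity on E[127] (values in mu_{127} in F_{137209712262037^3}) gives e(P',Q') = e(P,Q)^det(M).
So e_{127}(P,Q) = e_{127}(P',Q')^{112}, since 110*112 = 1 mod 127.
Run Miller on y^2=x^3+50434173748926*x+65779674294476 over F_{137209712262037}: ladder 1111111 (7 bits); e = f_P(D_Q)/f_Q(D_P).
Result: e(P',Q') = 77601451062090 + 51570366798082*t + 44926706946676*t^2.
Hence e(P,Q) = 48942980250107 + 192003568091*t + 131347264746387*t^2 in F_{137209712262037^3}^*.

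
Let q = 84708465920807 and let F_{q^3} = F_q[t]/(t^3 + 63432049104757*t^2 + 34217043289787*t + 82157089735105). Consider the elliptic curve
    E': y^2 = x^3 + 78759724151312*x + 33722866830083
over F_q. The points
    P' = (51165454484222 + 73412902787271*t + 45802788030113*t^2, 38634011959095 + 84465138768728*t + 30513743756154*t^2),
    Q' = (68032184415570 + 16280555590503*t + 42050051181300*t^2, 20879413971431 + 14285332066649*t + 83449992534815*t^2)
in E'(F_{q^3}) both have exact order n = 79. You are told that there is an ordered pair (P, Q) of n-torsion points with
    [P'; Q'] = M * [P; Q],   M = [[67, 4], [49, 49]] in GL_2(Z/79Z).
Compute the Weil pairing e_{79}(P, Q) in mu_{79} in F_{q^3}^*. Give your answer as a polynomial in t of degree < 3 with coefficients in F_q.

e_{79} is bilinear + alternating on E[79], so e_{79}(67*P + 4*Q, 49*P + 49*Q) = e_{79}(P,Q)^(67*49-4*49).
det(M) mod 79 = 6; its inverse in (Z/79)^* is 66 (check: 6*66 mod 79 = 1).
Build f_{79,P'} and f_{79,Q'} via the 7-bit ladder of 79=1001111_2; evaluate at shifted divisors; quotient in F_{84708465920807^3}.
e_{79}(P',Q') = 49862556266372 + 77102532708960*t + 78408889979784*t^2.
e_{79}(P,Q) = (49862556266372 + 77102532708960*t + 78408889979784*t^2)^{66} = 79664143100099 + 31284297313678*t + 11681842523915*t^2.

79664143100099 + 31284297313678*t + 11681842523915*t^2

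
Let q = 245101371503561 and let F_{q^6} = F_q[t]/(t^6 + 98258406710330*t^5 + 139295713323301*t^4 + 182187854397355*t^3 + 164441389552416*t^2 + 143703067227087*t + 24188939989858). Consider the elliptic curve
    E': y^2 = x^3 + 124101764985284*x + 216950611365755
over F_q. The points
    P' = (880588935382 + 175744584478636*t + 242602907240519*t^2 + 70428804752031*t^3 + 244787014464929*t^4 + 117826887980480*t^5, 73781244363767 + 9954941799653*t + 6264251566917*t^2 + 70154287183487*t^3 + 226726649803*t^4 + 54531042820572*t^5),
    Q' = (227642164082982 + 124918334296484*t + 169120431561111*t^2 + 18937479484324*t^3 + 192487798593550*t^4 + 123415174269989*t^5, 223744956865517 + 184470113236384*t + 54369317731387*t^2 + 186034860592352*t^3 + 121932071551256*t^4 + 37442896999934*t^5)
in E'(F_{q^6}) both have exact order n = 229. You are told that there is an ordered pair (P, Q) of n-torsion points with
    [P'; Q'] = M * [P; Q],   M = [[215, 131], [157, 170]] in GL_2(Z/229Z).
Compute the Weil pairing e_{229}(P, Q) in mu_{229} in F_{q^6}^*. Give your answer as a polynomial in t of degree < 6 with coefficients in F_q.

141606062295189 + 113050438048752*t + 32993478786629*t^2 + 197965599104964*t^3 + 226726618625662*t^4 + 232167712167237*t^5

Under M = [[215,131],[157,170]] in GL_2(Z/229), e_{229}(P',Q') = e_{229}(P,Q)^(215*170-131*157 mod 229).
det M = 215*170 - 131*157 = 15983 = 182 (mod 229); 182^{-1} = 190 (mod 229).
Run Miller on y^2=x^3+124101764985284*x+216950611365755 over F_{245101371503561}: ladder 11100101 (8 bits); e = f_P(D_Q)/f_Q(D_P).
Miller gives e_{229}(P',Q') = 89921461182287 + 216852387419272*t + 188787022852841*t^2 + 31516411047808*t^3 + 134381565597991*t^4 + 169684159571071*t^5 in F_{245101371503561^6}.
Raise to 190: e(P,Q) = 141606062295189 + 113050438048752*t + 32993478786629*t^2 + 197965599104964*t^3 + 226726618625662*t^4 + 232167712167237*t^5 in mu_{229}.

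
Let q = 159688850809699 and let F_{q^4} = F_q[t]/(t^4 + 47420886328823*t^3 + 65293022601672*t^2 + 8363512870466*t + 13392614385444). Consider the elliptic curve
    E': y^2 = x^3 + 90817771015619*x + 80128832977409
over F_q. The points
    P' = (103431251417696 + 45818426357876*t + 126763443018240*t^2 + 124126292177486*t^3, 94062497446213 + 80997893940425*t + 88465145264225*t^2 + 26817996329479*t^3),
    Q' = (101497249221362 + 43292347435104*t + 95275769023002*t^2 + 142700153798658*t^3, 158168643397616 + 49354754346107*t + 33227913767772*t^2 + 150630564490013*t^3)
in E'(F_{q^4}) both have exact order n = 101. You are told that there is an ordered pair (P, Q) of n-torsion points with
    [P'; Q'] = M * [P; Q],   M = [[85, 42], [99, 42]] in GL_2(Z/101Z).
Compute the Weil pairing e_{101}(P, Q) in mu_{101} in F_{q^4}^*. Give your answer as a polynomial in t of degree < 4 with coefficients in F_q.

128148671658458 + 3536855403969*t + 128628538692055*t^2 + 19497448533151*t^3

e_{101} is bilinear + alternating on E[101], so e_{101}(85*P + 42*Q, 99*P + 42*Q) = e_{101}(P,Q)^(85*42-42*99).
Inverting 18 mod 101: 73. Thus e_{101}(P,Q) = e(P',Q')^{73}.
Build f_{101,P'} and f_{101,Q'} via the 7-bit ladder of 101=1100101_2; evaluate at shifted divisors; quotient in F_{159688850809699^4}.
Miller gives e_{101}(P',Q') = 2004911322159 + 144399549305719*t + 24688740006837*t^2 + 130015148826555*t^3 in F_{159688850809699^4}.
e_{101}(P,Q) = (2004911322159 + 144399549305719*t + 24688740006837*t^2 + 130015148826555*t^3)^{73} = 128148671658458 + 3536855403969*t + 128628538692055*t^2 + 19497448533151*t^3.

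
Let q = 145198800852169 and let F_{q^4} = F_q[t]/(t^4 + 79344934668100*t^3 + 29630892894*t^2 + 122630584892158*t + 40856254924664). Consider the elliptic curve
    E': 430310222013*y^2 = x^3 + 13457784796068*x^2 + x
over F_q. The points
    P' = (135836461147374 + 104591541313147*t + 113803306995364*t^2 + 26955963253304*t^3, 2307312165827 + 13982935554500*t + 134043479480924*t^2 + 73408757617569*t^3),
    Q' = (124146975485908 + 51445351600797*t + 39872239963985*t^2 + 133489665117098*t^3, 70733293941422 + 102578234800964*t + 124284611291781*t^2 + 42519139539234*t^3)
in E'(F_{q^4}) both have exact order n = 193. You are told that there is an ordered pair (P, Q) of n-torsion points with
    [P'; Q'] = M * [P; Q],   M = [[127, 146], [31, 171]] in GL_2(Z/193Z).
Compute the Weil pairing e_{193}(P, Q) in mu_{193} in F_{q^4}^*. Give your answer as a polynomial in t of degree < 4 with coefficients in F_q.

The 193-Weil pairing on E[193] over F_{145198800852169} is alternating-bilinear: e_{193}(P',Q') = e_{193}(P,Q)^det(M).
127*171 - 146*31 = 17191; reduced mod 193: det = 14, inverse 69.
Montgomery->Weierstrass: x_W = 58632692100532*x+13054790967459, y_W=58632692100532*y on F_{145198800852169}; lands on y^2=x^3+121779101248482*x+86759103727097.
Double-and-add over 11000001: 8-1 doublings, 3-1 additions; each step l_{T,T}/v_{2T} or l_{T,P'}/v at Q'+S for random S.
So e_{193}(P',Q') = 15350227827460 + 52699931316530*t + 57017565893724*t^2 + 110627396416867*t^3.
Finally e_{193}(P,Q) = 65377027801329 + 125642225408189*t + 143049411212140*t^2 + 38325836953791*t^3.

65377027801329 + 125642225408189*t + 143049411212140*t^2 + 38325836953791*t^3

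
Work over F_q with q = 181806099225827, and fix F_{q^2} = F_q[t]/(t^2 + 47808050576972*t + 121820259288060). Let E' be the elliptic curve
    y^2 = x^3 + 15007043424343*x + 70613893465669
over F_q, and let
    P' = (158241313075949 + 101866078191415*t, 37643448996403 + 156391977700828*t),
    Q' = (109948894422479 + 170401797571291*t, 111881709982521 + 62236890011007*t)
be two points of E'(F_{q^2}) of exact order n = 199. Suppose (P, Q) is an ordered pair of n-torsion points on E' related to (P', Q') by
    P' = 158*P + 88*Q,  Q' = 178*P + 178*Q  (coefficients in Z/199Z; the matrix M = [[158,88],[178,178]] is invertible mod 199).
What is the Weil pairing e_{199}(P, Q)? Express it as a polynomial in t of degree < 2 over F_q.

e_{199}(aP+bQ,cP+dQ) = e_{199}(P,Q)^(ad-bc); with (a,b,c,d)=(158,88,178,178) this gives the det-199 law.
158*178 - 88*178 = 12460; reduced mod 199: det = 122, inverse 31.
Miller loop for e_{199} over F_{181806099225827^2}: bits of 199 = 11000111; 7 double steps + 4 add steps, l/v at each.
Result: e(P',Q') = 162288749165860 + 29889516007959*t.
Hence e(P,Q) = 11140136780318 + 118199676054581*t in F_{181806099225827^2}^*.

11140136780318 + 118199676054581*t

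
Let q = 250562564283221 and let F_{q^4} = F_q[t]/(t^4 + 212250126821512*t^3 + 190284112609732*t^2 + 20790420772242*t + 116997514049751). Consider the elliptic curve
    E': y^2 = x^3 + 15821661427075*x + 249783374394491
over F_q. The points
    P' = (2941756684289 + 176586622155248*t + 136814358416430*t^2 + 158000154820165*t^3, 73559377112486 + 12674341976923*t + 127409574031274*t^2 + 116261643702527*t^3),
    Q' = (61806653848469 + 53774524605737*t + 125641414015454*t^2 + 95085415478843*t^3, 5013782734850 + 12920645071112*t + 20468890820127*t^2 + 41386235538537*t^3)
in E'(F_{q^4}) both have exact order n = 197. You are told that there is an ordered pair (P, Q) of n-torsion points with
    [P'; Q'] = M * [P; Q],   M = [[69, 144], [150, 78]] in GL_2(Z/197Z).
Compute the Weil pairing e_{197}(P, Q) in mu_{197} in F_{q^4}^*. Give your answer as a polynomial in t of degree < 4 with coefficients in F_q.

Since e_{197}(P,P)=e_{197}(Q,Q)=1 and e_{197}(Q,P)=e_{197}(P,Q)^{-1}, expanding e_{197}(69*P + 144*Q,150*P + 78*Q) leaves e(P,Q)^det(M).
So e_{197}(P,Q) = e_{197}(P',Q')^{40}, since 133*40 = 1 mod 197.
n = 197 = (11000101)_2 (8 bits, wt 4); accumulate f_{197,P'}(Q'+S)/f_{197,P'}(S) along the 7-step ladder.
e_{197}(P',Q') = 121759358956842 + 40607215432056*t + 97014812474217*t^2 + 245682436699273*t^3.
(121759358956842 + 40607215432056*t + 97014812474217*t^2 + 245682436699273*t^3)^{40} mod (250562564283221,f) = 115337707797480 + 104069759813019*t + 99676275061880*t^2 + 105357111645206*t^3.

115337707797480 + 104069759813019*t + 99676275061880*t^2 + 105357111645206*t^3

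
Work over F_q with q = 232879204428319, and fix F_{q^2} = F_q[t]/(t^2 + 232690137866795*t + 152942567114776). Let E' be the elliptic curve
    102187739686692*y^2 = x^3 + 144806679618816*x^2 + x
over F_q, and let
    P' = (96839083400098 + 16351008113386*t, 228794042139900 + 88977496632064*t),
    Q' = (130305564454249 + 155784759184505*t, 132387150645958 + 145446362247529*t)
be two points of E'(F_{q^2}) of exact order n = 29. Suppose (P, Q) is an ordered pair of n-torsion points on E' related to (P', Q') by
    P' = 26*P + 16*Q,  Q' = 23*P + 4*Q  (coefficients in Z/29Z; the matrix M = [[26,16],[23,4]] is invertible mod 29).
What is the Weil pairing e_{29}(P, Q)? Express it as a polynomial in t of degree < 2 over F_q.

Since e_{29}(P,P)=e_{29}(Q,Q)=1 and e_{29}(Q,P)=e_{29}(P,Q)^{-1}, expanding e_{29}(26*P + 16*Q,23*P + 4*Q) leaves e(P,Q)^det(M).
det M = 26*4 - 16*23 = -264 = 26 (mod 29); 26^{-1} = 19 (mod 29).
Montgomery->Weierstrass: x_W = 97899885372633*x+109788667385434, y_W=97899885372633*y on F_{232879204428319}; lands on y^2=x^3+76029949145241*x+10861675062633.
Miller loop for e_{29} over F_{232879204428319^2}: bits of 29 = 11101; 4 double steps + 3 add steps, l/v at each.
So e_{29}(P',Q') = 11692916840441 + 45612254694943*t.
Finally e_{29}(P,Q) = 172934782060160 + 98549886430582*t.

172934782060160 + 98549886430582*t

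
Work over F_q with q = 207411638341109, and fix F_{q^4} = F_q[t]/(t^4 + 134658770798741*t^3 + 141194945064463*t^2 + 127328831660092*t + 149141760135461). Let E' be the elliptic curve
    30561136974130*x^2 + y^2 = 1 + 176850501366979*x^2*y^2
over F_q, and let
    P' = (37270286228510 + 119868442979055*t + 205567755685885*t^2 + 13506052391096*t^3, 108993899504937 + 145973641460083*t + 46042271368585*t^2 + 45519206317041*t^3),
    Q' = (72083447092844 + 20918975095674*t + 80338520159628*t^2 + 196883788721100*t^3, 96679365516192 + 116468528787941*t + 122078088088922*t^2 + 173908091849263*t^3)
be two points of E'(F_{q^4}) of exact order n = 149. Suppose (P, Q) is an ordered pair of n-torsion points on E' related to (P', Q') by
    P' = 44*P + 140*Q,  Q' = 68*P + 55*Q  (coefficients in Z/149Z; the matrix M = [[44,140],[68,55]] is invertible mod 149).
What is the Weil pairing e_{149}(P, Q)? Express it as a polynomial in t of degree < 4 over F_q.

e_{149} is bilinear + alternating on E[149], so e_{149}(44*P + 140*Q, 68*P + 55*Q) = e_{149}(P,Q)^(44*55-140*68).
Hence e(P,Q) = e(P',Q')^{43} where 43 = 52^{-1} mod 149.
Map (x,y)_Ed via u=(1+y)/(1-y), v=(1+y)/((1-y)x) to Montgomery A=0,B=34004151300855; then to (a',b')=(61662732080197,0).
Run Miller on y^2=x^3+61662732080197*x over F_{207411638341109}: ladder 10010101 (8 bits); e = f_P(D_Q)/f_Q(D_P).
Miller gives e_{149}(P',Q') = 92644730975144 + 192634342388059*t + 179163101060161*t^2 + 73081156509672*t^3 in F_{207411638341109^4}.
Finally e_{149}(P,Q) = 89190042469766 + 140851548196843*t + 186704170996000*t^2 + 970689949834*t^3.

89190042469766 + 140851548196843*t + 186704170996000*t^2 + 970689949834*t^3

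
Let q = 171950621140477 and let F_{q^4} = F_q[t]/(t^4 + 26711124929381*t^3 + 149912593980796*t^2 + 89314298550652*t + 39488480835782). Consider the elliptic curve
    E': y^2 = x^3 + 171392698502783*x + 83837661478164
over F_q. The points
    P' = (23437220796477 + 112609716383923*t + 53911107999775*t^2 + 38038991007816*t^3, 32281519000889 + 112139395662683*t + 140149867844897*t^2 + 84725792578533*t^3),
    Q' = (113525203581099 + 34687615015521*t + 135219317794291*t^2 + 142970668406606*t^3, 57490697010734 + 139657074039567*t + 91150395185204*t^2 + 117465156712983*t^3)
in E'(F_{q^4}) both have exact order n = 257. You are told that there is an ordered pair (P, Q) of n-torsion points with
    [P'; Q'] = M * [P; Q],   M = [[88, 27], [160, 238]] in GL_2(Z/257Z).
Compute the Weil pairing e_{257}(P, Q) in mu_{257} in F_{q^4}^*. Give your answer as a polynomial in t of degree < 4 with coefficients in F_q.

64935019553154 + 61335585116710*t + 84324298570351*t^2 + 140369116055161*t^3

The 257-Weil pairing on E[257] over F_{171950621140477} is alternating-bilinear: e_{257}(P',Q') = e_{257}(P,Q)^det(M).
det M = 88*238 - 27*160 = 16624 = 176 (mod 257); 176^{-1} = 92 (mod 257).
n = 257 = (100000001)_2 (9 bits, wt 2); accumulate f_{257,P'}(Q'+S)/f_{257,P'}(S) along the 8-step ladder.
The quotient is 13141766052671 + 24588499324115*t + 79370070596595*t^2 + 87667389982190*t^3.
Thus e_{257}(P,Q) = 64935019553154 + 61335585116710*t + 84324298570351*t^2 + 140369116055161*t^3.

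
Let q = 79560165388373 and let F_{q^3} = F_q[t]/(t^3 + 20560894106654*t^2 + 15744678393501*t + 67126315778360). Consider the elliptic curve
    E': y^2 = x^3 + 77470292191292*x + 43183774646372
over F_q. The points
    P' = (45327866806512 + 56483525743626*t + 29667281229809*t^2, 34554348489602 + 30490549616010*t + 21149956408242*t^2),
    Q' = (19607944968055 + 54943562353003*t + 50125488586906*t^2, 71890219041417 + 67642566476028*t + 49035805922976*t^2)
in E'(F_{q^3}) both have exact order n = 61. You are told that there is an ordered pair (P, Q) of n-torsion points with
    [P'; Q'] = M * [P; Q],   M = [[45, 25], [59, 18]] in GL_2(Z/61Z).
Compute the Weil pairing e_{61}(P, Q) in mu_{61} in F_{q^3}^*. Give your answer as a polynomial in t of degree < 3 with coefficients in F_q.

The 61-Weil pairing on E[61] over F_{79560165388373} is alternating-bilinear: e_{61}(P',Q') = e_{61}(P,Q)^det(M).
det(M) mod 61 = 6; its inverse in (Z/61)^* is 51 (check: 6*51 mod 61 = 1).
Double-and-add over 111101: 6-1 doublings, 5-1 additions; each step l_{T,T}/v_{2T} or l_{T,P'}/v at Q'+S for random S.
So e_{61}(P',Q') = 53804383796849 + 7069632417838*t + 58280977249632*t^2.
(53804383796849 + 7069632417838*t + 58280977249632*t^2)^{51} mod (79560165388373,f) = 24552317525707 + 26202085663555*t + 49667529498492*t^2.

24552317525707 + 26202085663555*t + 49667529498492*t^2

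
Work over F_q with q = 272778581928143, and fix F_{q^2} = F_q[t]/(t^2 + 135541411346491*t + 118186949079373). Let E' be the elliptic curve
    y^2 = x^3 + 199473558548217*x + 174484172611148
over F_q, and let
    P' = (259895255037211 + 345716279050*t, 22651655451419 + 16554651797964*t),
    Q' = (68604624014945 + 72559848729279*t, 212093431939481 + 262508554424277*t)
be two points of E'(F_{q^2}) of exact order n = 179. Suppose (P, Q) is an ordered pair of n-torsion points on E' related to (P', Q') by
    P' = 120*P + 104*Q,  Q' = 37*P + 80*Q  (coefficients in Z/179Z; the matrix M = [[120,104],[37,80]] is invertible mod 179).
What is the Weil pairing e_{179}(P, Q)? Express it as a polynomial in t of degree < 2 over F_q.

140643815039032 + 160149905098860*t

e_{179}(aP+bQ,cP+dQ) = e_{179}(P,Q)^(ad-bc); with (a,b,c,d)=(120,104,37,80) this gives the det-179 law.
det(M) mod 179 = 24; its inverse in (Z/179)^* is 97 (check: 24*97 mod 179 = 1).
8-bit Miller (10110011) on E'/F_{272778581928143} with a'=199473558548217, b'=174484172611148: accumulate tangent/chord ratios at Q'+S and P'+S'.
The quotient is 61562509763514 + 259595950220249*t.
Raise to 97: e(P,Q) = 140643815039032 + 160149905098860*t in mu_{179}.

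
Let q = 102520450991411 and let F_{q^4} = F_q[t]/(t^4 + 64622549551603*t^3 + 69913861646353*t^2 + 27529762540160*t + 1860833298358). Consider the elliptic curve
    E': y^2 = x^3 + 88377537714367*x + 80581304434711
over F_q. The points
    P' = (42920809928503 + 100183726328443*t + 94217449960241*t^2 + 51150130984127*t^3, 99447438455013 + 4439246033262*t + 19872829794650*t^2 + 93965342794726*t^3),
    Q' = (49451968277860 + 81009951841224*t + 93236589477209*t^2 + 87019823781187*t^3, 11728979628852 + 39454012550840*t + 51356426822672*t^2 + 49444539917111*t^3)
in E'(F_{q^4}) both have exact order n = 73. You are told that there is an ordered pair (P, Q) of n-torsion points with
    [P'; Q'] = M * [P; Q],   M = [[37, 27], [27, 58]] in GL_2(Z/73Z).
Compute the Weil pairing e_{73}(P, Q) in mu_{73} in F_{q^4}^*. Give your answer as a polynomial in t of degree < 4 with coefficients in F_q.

69737527317385 + 30880543233857*t + 31875140080752*t^2 + 56668372648833*t^3

e_{73}(aP+bQ,cP+dQ) = e_{73}(P,Q)^(ad-bc); with (a,b,c,d)=(37,27,27,58) this gives the det-73 law.
Hence e(P,Q) = e(P',Q')^{56} where 56 = 30^{-1} mod 73.
n = 73 = (1001001)_2 (7 bits, wt 3); accumulate f_{73,P'}(Q'+S)/f_{73,P'}(S) along the 6-step ladder.
Miller gives e_{73}(P',Q') = 68441424439117 + 27728336058535*t + 39377664634226*t^2 + 8852089500264*t^3 in F_{102520450991411^4}.
Thus e_{73}(P,Q) = 69737527317385 + 30880543233857*t + 31875140080752*t^2 + 56668372648833*t^3.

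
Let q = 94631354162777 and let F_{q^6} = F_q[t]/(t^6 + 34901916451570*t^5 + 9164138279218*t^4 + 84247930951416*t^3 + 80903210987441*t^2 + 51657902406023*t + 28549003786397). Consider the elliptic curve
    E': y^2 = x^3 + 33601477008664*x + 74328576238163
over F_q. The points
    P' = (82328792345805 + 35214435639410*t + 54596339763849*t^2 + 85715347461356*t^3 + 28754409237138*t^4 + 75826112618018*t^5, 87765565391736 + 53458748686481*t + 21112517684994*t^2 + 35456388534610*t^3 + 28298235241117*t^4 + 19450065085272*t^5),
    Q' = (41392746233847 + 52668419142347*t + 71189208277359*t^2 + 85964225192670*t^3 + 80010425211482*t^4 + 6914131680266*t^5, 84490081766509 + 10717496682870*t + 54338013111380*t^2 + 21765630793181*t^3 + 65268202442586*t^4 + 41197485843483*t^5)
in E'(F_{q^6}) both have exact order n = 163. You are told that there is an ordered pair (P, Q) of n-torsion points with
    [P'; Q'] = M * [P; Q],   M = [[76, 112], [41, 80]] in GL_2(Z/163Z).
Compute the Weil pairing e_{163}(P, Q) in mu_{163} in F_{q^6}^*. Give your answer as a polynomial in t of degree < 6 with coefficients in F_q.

50928466882098 + 89171604362382*t + 89213420917210*t^2 + 86717010287633*t^3 + 63143678600145*t^4 + 74916342591407*t^5

Alternating bilinearity on E[163] (values in mu_{163} in F_{94631354162777^6}) gives e(P',Q') = e(P,Q)^det(M).
Inverting 21 mod 163: 132. Thus e_{163}(P,Q) = e(P',Q')^{132}.
n = 163 = (10100011)_2 (8 bits, wt 4); accumulate f_{163,P'}(Q'+S)/f_{163,P'}(S) along the 7-step ladder.
Result: e(P',Q') = 74443289455843 + 15667363873940*t + 32107379190063*t^2 + 76202182549175*t^3 + 46857938642030*t^4 + 50055472821523*t^5.
e_{163}(P,Q) = (74443289455843 + 15667363873940*t + 32107379190063*t^2 + 76202182549175*t^3 + 46857938642030*t^4 + 50055472821523*t^5)^{132} = 50928466882098 + 89171604362382*t + 89213420917210*t^2 + 86717010287633*t^3 + 63143678600145*t^4 + 74916342591407*t^5.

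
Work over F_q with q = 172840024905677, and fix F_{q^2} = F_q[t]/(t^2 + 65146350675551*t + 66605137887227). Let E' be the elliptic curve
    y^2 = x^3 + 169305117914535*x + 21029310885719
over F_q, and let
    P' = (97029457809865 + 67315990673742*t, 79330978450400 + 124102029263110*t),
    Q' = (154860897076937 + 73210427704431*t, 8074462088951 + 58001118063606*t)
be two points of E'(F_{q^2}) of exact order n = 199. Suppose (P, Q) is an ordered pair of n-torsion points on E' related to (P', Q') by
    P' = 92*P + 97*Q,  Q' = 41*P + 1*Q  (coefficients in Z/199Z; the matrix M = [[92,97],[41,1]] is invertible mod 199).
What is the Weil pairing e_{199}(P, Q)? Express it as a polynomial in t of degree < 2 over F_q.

2879672115513 + 43871440693932*t

e_{199}(aP+bQ,cP+dQ) = e_{199}(P,Q)^(ad-bc); with (a,b,c,d)=(92,97,41,1) this gives the det-199 law.
92*1 - 97*41 = -3885; reduced mod 199: det = 95, inverse 44.
8-bit Miller (11000111) on E'/F_{172840024905677} with a'=169305117914535, b'=21029310885719: accumulate tangent/chord ratios at Q'+S and P'+S'.
The quotient is 169049800066134 + 63973613536357*t.
(169049800066134 + 63973613536357*t)^{44} mod (172840024905677,f) = 2879672115513 + 43871440693932*t.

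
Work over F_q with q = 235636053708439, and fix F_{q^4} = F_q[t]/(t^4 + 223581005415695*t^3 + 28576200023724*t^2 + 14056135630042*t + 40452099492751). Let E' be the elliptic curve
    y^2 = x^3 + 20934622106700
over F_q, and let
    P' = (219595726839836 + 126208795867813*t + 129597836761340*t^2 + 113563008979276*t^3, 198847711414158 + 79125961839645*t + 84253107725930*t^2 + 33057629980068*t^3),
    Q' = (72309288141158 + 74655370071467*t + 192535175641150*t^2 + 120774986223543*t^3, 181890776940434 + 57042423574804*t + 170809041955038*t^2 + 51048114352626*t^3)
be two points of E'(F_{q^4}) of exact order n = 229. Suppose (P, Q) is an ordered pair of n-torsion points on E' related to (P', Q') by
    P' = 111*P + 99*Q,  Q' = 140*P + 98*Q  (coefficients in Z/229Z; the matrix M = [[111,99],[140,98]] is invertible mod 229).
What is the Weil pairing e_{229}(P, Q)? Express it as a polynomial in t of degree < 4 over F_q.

Under M = [[111,99],[140,98]] in GL_2(Z/229), e_{229}(P',Q') = e_{229}(P,Q)^(111*98-99*140 mod 229).
Hence e(P,Q) = e(P',Q')^{183} where 183 = 224^{-1} mod 229.
n = 229 = (11100101)_2 (8 bits, wt 5); accumulate f_{229,P'}(Q'+S)/f_{229,P'}(S) along the 7-step ladder.
e_{229}(P',Q') = 41175667268352 + 77154582478016*t + 149849219591699*t^2 + 229331556023388*t^3.
e_{229}(P,Q) = (41175667268352 + 77154582478016*t + 149849219591699*t^2 + 229331556023388*t^3)^{183} = 208226021395216 + 136711570843552*t + 195609211169887*t^2 + 212615767893423*t^3.

208226021395216 + 136711570843552*t + 195609211169887*t^2 + 212615767893423*t^3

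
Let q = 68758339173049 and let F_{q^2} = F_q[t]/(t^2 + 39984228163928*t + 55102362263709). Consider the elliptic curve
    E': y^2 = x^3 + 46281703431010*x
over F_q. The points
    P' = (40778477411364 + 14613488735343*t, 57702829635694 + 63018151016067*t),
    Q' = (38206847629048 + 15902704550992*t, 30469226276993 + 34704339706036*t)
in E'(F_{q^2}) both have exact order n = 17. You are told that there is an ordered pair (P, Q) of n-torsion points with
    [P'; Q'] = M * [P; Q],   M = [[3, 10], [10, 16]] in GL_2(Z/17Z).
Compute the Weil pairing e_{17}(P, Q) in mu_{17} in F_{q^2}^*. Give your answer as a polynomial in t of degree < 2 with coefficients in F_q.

e_{17}(aP+bQ,cP+dQ) = e_{17}(P,Q)^(ad-bc); with (a,b,c,d)=(3,10,10,16) this gives the det-17 law.
So e_{17}(P,Q) = e_{17}(P',Q')^{16}, since 16*16 = 1 mod 17.
n = 17 = (10001)_2 (5 bits, wt 2); accumulate f_{17,P'}(Q'+S)/f_{17,P'}(S) along the 4-step ladder.
Result: e(P',Q') = 27215946125112 + 40354128806818*t.
Raise to 16: e(P,Q) = 2697568978921 + 28404210366231*t in mu_{17}.

2697568978921 + 28404210366231*t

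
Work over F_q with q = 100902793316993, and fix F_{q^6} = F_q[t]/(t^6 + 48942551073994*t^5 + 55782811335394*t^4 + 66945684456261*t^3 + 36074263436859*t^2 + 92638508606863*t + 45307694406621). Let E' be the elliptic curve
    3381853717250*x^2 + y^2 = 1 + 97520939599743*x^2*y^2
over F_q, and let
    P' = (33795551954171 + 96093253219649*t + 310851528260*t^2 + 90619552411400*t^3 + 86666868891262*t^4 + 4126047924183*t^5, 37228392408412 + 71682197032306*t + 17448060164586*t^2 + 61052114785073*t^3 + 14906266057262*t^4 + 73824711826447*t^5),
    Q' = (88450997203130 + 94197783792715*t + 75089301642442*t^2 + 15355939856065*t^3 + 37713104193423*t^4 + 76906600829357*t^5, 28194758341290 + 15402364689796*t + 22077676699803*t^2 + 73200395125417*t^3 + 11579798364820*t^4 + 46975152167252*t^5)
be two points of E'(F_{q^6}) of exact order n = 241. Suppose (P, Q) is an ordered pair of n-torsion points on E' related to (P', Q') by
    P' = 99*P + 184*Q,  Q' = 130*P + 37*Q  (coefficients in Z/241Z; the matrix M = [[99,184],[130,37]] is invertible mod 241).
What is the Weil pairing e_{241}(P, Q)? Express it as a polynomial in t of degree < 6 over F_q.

7274984455524 + 53009012485097*t + 79217781674301*t^2 + 52749458342253*t^3 + 43244908639715*t^4 + 22757873327689*t^5

Alternating bilinearity on E[241] (values in mu_{241} in F_{100902793316993^6}) gives e(P',Q') = e(P,Q)^det(M).
99*37 - 184*130 = -20257; reduced mod 241: det = 228, inverse 37.
Map (x,y)_Ed via u=(1+y)/(1-y), v=(1+y)/((1-y)x) to Montgomery A=0,B=28855153604993; then to (a',b')=(33783504375284,0).
Double-and-add over 11110001: 8-1 doublings, 5-1 additions; each step l_{T,T}/v_{2T} or l_{T,P'}/v at Q'+S for random S.
Result: e(P',Q') = 51117946923929 + 37230398595131*t + 81840197788498*t^2 + 18492348093678*t^3 + 90532208707616*t^4 + 7129235845906*t^5.
Hence e(P,Q) = 7274984455524 + 53009012485097*t + 79217781674301*t^2 + 52749458342253*t^3 + 43244908639715*t^4 + 22757873327689*t^5 in F_{100902793316993^6}^*.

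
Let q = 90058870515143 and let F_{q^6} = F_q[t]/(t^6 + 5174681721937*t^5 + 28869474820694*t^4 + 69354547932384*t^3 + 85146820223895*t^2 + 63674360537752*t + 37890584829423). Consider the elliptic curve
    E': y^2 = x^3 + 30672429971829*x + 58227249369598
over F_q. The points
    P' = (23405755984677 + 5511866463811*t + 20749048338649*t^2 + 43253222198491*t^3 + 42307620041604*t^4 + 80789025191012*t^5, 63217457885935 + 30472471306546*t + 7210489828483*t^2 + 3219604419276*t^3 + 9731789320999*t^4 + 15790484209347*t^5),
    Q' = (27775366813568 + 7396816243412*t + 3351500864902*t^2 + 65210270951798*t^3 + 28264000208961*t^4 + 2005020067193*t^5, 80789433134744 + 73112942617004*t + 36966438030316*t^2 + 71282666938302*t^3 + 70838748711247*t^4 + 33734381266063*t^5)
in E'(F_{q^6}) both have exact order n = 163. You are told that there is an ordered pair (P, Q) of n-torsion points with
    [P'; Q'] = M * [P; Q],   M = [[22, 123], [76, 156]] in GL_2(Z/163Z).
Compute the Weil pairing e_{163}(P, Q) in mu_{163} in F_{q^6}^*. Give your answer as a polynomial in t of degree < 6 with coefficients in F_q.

25924835339275 + 32687417401789*t + 16934057416354*t^2 + 11419194779506*t^3 + 55645159130228*t^4 + 1715957931959*t^5

The 163-Weil pairing on E[163] over F_{90058870515143} is alternating-bilinear: e_{163}(P',Q') = e_{163}(P,Q)^det(M).
det M = 22*156 - 123*76 = -5916 = 115 (mod 163); 115^{-1} = 146 (mod 163).
Build f_{163,P'} and f_{163,Q'} via the 8-bit ladder of 163=10100011_2; evaluate at shifted divisors; quotient in F_{90058870515143^6}.
Miller gives e_{163}(P',Q') = 13381392148249 + 29949805599456*t + 54851163419422*t^2 + 22887492386849*t^3 + 2494953570525*t^4 + 70212432559753*t^5 in F_{90058870515143^6}.
(13381392148249 + 29949805599456*t + 54851163419422*t^2 + 22887492386849*t^3 + 2494953570525*t^4 + 70212432559753*t^5)^{146} mod (90058870515143,f) = 25924835339275 + 32687417401789*t + 16934057416354*t^2 + 11419194779506*t^3 + 55645159130228*t^4 + 1715957931959*t^5.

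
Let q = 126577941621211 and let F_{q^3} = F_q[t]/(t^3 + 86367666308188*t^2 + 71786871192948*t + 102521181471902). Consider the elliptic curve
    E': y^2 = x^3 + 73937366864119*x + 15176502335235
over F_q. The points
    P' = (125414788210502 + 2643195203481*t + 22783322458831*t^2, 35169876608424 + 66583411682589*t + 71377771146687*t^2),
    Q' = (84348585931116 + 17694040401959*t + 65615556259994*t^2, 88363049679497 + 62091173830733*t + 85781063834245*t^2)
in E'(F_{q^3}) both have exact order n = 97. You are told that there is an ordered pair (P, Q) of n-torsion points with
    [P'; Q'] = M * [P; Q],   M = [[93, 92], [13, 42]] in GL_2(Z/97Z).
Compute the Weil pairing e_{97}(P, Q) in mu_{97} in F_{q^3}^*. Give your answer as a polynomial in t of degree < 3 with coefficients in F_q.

e_{97} is bilinear + alternating on E[97], so e_{97}(93*P + 92*Q, 13*P + 42*Q) = e_{97}(P,Q)^(93*42-92*13).
Inverting 91 mod 97: 16. Thus e_{97}(P,Q) = e(P',Q')^{16}.
7-bit Miller (1100001) on E'/F_{126577941621211} with a'=73937366864119, b'=15176502335235: accumulate tangent/chord ratios at Q'+S and P'+S'.
Miller gives e_{97}(P',Q') = 110451983092880 + 6559878569320*t + 5388430812920*t^2 in F_{126577941621211^3}.
Hence e(P,Q) = 50535121599630 + 98694612457831*t + 33593152236636*t^2 in F_{126577941621211^3}^*.

50535121599630 + 98694612457831*t + 33593152236636*t^2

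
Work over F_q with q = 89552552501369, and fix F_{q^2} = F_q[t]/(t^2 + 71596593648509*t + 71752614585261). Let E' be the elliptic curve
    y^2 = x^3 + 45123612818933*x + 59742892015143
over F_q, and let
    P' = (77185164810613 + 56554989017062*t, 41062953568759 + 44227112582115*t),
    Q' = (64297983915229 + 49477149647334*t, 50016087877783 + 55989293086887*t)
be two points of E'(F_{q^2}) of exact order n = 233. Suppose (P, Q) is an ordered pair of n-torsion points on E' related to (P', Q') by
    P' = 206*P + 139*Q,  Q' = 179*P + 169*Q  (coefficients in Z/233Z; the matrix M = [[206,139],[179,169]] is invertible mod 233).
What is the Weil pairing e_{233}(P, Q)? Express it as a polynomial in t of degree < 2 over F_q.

The 233-Weil pairing on E[233] over F_{89552552501369} is alternating-bilinear: e_{233}(P',Q') = e_{233}(P,Q)^det(M).
Inverting 147 mod 233: 149. Thus e_{233}(P,Q) = e(P',Q')^{149}.
Run Miller on y^2=x^3+45123612818933*x+59742892015143 over F_{89552552501369}: ladder 11101001 (8 bits); e = f_P(D_Q)/f_Q(D_P).
The quotient is 19276646533456 + 57808678841699*t.
Hence e(P,Q) = 44052602111206 + 65967422918569*t in F_{89552552501369^2}^*.

44052602111206 + 65967422918569*t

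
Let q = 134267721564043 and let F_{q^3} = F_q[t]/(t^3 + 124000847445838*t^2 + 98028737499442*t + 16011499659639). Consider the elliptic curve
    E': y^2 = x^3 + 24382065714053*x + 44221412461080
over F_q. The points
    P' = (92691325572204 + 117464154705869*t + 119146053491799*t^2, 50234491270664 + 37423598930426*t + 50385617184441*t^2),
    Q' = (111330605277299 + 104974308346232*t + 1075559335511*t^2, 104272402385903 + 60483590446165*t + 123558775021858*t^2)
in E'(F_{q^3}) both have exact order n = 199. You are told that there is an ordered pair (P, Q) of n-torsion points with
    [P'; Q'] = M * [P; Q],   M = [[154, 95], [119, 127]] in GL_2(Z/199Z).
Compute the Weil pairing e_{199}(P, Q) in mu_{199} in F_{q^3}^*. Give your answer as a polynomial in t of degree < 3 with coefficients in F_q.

Since e_{199}(P,P)=e_{199}(Q,Q)=1 and e_{199}(Q,P)=e_{199}(P,Q)^{-1}, expanding e_{199}(154*P + 95*Q,119*P + 127*Q) leaves e(P,Q)^det(M).
Hence e(P,Q) = e(P',Q')^{36} where 36 = 94^{-1} mod 199.
Build f_{199,P'} and f_{199,Q'} via the 8-bit ladder of 199=11000111_2; evaluate at shifted divisors; quotient in F_{134267721564043^3}.
So e_{199}(P',Q') = 18729318581946 + 48693771771044*t + 4858638267422*t^2.
Thus e_{199}(P,Q) = 106202444947235 + 112865397864366*t + 102545948594756*t^2.

106202444947235 + 112865397864366*t + 102545948594756*t^2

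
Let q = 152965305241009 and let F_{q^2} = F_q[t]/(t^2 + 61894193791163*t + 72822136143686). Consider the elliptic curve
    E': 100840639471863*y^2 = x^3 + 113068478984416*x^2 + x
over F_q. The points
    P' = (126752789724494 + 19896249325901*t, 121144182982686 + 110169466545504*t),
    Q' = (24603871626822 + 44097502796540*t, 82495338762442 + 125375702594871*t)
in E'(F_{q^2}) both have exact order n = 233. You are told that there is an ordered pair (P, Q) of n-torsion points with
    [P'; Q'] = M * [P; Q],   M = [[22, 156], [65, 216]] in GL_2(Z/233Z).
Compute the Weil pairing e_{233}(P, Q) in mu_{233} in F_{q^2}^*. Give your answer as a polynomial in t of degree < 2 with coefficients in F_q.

e_{233}(aP+bQ,cP+dQ) = e_{233}(P,Q)^(ad-bc); with (a,b,c,d)=(22,156,65,216) this gives the det-233 law.
Hence e(P,Q) = e(P',Q')^{8} where 8 = 204^{-1} mod 233.
Undo Montgomery via alpha=4386262112078, beta=34258951001632: (a',b')=(62077414836475,77343986088134) over F_{152965305241009}.
8-bit Miller (11101001) on E'/F_{152965305241009} with a'=62077414836475, b'=77343986088134: accumulate tangent/chord ratios at Q'+S and P'+S'.
e_{233}(P',Q') = 151160088743895 + 91154674027700*t.
Hence e(P,Q) = 25446019695070 + 98543678562924*t in F_{152965305241009^2}^*.

25446019695070 + 98543678562924*t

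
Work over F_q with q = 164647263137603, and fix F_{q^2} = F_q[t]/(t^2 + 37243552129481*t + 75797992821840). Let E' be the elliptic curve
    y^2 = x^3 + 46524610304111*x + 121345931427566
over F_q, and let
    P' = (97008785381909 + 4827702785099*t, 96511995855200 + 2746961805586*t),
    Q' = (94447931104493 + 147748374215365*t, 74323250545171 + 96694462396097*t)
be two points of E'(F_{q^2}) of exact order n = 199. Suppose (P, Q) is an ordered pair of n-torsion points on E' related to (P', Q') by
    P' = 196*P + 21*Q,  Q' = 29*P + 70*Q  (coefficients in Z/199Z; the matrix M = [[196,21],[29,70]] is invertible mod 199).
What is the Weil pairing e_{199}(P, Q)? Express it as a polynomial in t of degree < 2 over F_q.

33034037322328 + 100582737639366*t

Alternating bilinearity on E[199] (values in mu_{199} in F_{164647263137603^2}) gives e(P',Q') = e(P,Q)^det(M).
Hence e(P,Q) = e(P',Q')^{173} where 173 = 176^{-1} mod 199.
8-bit Miller (11000111) on E'/F_{164647263137603} with a'=46524610304111, b'=121345931427566: accumulate tangent/chord ratios at Q'+S and P'+S'.
The quotient is 162476033494730 + 142627039447027*t.
Raise to 173: e(P,Q) = 33034037322328 + 100582737639366*t in mu_{199}.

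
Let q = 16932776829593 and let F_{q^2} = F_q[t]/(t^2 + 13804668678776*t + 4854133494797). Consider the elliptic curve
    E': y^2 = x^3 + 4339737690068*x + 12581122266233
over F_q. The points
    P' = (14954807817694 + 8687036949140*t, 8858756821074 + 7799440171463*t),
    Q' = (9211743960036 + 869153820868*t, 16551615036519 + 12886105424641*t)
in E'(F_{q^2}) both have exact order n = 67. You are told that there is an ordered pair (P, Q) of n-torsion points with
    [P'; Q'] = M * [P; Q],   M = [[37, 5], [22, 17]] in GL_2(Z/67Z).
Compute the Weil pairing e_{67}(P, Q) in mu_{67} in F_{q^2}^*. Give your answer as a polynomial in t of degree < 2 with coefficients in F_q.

1599488592689 + 2686347577085*t

e_{67} is bilinear + alternating on E[67], so e_{67}(37*P + 5*Q, 22*P + 17*Q) = e_{67}(P,Q)^(37*17-5*22).
37*17 - 5*22 = 519; reduced mod 67: det = 50, inverse 63.
7-bit Miller (1000011) on E'/F_{16932776829593} with a'=4339737690068, b'=12581122266233: accumulate tangent/chord ratios at Q'+S and P'+S'.
f_P(D_Q)/f_Q(D_P) = 5726238557552 + 4920265992137*t.
e_{67}(P,Q) = (5726238557552 + 4920265992137*t)^{63} = 1599488592689 + 2686347577085*t.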